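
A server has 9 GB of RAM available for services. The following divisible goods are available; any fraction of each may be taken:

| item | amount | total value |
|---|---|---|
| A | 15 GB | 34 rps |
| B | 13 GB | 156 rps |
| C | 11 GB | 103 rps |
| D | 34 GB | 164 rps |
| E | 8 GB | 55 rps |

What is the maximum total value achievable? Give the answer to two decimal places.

Take in order of value per unit:
- B (156/13 per unit): 9 of 13 → value 9×156/13 = 108.0000, running total 108.00
Total 108.00.

108.00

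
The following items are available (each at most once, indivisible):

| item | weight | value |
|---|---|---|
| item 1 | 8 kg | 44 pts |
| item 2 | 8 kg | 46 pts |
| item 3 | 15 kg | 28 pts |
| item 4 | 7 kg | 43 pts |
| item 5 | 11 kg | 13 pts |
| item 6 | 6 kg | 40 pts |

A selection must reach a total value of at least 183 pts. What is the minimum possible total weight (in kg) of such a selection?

40

Subsets with value ≥ 183, sorted by total weight:
- item 1+item 2+item 4+item 5+item 6: weight 40, value 186
- item 1+item 2+item 3+item 4+item 6: weight 44, value 201
- item 1+item 2+item 3+item 4+item 5+item 6: weight 55, value 214
Minimum weight: 40 kg.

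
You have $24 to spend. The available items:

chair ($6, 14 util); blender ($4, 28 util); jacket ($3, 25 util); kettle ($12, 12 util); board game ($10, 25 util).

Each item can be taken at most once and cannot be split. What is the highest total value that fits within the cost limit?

92 util

Check high-value combinations within $24:
- chair+blender+jacket+board game: cost 6+4+3+10=23, value 14+28+25+25=92
- blender+jacket+board game: cost 4+3+10=17, value 28+25+25=78
- chair+blender+jacket: cost 6+4+3=13, value 14+28+25=67
- chair+blender+board game: cost 6+4+10=20, value 14+28+25=67
- blender+jacket+kettle: cost 4+3+12=19, value 28+25+12=65
Best: 92 util.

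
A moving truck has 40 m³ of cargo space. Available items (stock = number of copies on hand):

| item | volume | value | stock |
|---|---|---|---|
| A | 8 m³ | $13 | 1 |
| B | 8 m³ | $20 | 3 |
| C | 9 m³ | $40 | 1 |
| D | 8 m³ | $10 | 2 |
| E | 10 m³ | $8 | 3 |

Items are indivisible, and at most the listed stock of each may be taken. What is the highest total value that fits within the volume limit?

Top feasible selections:
- 3×B + 1×C: volume 33, value 100
- 1×A + 2×B + 1×C: volume 33, value 93
- 2×B + 1×C + 1×D: volume 33, value 90
- 2×B + 1×C + 1×E: volume 35, value 88
Best: $100.

$100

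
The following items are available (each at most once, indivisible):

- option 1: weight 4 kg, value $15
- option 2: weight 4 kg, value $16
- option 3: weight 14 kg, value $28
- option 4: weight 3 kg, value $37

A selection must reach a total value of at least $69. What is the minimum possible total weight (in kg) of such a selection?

21

Subsets with value ≥ 69, sorted by total weight:
- option 2+option 3+option 4: weight 21, value 81
- option 1+option 3+option 4: weight 21, value 80
- option 1+option 2+option 3+option 4: weight 25, value 96
Minimum weight: 21 kg.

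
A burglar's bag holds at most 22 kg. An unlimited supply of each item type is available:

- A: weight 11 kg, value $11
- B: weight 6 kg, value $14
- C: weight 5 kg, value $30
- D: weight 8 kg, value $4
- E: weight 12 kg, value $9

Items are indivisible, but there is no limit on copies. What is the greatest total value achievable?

$120

Best value-per-unit is C at 30/5, and filling with it alone uses weight 4×5=20. No mix of the others beats 4×30 = 120.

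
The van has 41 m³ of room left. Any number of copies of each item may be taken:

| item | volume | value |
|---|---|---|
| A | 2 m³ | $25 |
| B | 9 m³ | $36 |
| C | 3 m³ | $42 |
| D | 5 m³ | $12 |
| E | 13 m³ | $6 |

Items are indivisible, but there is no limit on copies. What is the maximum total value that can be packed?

$571

Best value-per-unit is C at 42/3; filling with it alone gives 13×42 = 546.
Optimal mix: 1×A + 13×C → volume 41, value 571.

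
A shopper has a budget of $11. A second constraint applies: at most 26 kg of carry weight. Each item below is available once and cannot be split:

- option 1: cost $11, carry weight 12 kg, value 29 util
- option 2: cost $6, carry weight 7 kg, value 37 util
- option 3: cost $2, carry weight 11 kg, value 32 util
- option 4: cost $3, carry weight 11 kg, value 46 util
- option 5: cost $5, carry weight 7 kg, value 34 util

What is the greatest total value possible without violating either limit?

Feasible sets respecting both limits:
- option 2+option 4: cost 9, carry weight 18, value 83
- option 4+option 5: cost 8, carry weight 18, value 80
- option 3+option 4: cost 5, carry weight 22, value 78
- option 2+option 5: cost 11, carry weight 14, value 71
Best: 83 util.

83 util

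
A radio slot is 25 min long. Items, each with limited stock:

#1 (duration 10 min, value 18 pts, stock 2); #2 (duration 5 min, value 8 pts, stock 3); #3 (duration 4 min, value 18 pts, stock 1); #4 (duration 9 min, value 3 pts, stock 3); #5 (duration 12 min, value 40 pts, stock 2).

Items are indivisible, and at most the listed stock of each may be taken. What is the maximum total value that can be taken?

Top feasible selections:
- 2×#5: duration 24, value 80
- 1×#2 + 1×#3 + 1×#5: duration 21, value 66
- 1×#3 + 1×#4 + 1×#5: duration 25, value 61
Best: 80 pts.

80 pts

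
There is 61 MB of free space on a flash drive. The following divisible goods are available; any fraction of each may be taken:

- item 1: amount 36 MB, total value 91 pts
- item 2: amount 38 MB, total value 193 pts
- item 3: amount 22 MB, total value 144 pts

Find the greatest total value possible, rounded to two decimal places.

339.53

Take in order of value per unit:
- item 3 (144/22 per unit): all 22 → value 144, running total 144.00
- item 2 (193/38 per unit): all 38 → value 193, running total 337.00
- item 1 (91/36 per unit): 1 of 36 → value 1×91/36 = 2.5278, running total 339.53
Total 339.53.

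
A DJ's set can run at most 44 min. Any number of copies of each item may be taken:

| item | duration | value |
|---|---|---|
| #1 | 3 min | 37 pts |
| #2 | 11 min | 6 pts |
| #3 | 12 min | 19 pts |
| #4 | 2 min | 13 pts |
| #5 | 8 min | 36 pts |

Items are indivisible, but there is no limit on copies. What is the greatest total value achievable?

Best value-per-unit is #1 at 37/3; filling with it alone gives 14×37 = 518.
Optimal mix: 14×#1 + 1×#4 → duration 44, value 531.

531 pts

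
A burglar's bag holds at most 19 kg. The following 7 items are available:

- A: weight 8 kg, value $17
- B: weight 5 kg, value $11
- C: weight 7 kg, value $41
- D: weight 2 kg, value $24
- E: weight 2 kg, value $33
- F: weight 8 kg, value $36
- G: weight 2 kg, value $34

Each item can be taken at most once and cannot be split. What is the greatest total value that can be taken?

$144

Check high-value combinations within 19 kg:
- C+E+F+G: weight 7+2+8+2=19, value 41+33+36+34=144
- B+C+D+E+G: weight 5+7+2+2+2=18, value 11+41+24+33+34=143
- B+D+E+F+G: weight 5+2+2+8+2=19, value 11+24+33+36+34=138
- C+D+F+G: weight 7+2+8+2=19, value 41+24+36+34=135
Best: $144.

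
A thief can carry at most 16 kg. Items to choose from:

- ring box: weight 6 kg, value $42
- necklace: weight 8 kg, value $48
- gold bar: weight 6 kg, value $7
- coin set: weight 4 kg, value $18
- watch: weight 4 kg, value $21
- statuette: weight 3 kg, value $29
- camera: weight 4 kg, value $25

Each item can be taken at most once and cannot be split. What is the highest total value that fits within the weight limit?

This is a 0/1 knapsack; check combinations near the capacity.
- necklace+statuette+camera: weight 8+3+4=15, value 48+29+25=102
- necklace+watch+statuette: weight 8+4+3=15, value 48+21+29=98
- ring box+statuette+camera: weight 6+3+4=13, value 42+29+25=96
- necklace+coin set+statuette: weight 8+4+3=15, value 48+18+29=95
- necklace+watch+camera: weight 8+4+4=16, value 48+21+25=94
Best: $102.

$102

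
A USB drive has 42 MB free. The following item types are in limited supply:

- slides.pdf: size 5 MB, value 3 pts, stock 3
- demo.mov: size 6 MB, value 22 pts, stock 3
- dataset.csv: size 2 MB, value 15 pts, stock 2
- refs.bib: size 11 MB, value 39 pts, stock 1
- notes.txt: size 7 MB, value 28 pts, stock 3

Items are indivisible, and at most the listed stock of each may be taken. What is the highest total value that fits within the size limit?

175 pts

Top feasible selections:
- 1×demo.mov + 2×dataset.csv + 1×refs.bib + 3×notes.txt: size 42, value 175
- 2×demo.mov + 2×dataset.csv + 1×refs.bib + 2×notes.txt: size 41, value 169
- 3×demo.mov + 1×dataset.csv + 3×notes.txt: size 41, value 165
- 3×demo.mov + 2×dataset.csv + 1×refs.bib + 1×notes.txt: size 40, value 163
Best: 175 pts.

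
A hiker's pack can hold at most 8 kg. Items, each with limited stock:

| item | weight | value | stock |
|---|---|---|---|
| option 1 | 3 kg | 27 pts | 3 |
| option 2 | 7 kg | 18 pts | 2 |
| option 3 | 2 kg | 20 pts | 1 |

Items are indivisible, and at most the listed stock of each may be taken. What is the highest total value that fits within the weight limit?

74 pts

Top feasible selections:
- 2×option 1 + 1×option 3: weight 8, value 74
- 2×option 1: weight 6, value 54
- 1×option 1 + 1×option 3: weight 5, value 47
- 1×option 1: weight 3, value 27
Best: 74 pts.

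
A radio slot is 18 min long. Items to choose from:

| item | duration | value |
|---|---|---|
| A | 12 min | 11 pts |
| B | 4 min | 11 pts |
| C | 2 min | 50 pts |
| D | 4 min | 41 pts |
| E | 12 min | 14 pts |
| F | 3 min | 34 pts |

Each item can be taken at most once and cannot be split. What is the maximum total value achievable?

136 pts

This is a 0/1 knapsack; check combinations near the capacity.
- B+C+D+F: duration 4+2+4+3=13, value 11+50+41+34=136
- C+D+F: duration 2+4+3=9, value 50+41+34=125
- C+D+E: duration 2+4+12=18, value 50+41+14=105
Best: 136 pts.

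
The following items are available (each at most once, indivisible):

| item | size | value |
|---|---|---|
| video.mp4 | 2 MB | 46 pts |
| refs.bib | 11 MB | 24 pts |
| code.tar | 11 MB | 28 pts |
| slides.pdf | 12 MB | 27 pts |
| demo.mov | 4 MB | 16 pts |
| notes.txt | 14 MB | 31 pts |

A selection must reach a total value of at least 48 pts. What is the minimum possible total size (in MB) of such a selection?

6

Subsets with value ≥ 48, sorted by total size:
- video.mp4+demo.mov: size 6, value 62
- video.mp4+code.tar: size 13, value 74
Minimum size: 6 MB.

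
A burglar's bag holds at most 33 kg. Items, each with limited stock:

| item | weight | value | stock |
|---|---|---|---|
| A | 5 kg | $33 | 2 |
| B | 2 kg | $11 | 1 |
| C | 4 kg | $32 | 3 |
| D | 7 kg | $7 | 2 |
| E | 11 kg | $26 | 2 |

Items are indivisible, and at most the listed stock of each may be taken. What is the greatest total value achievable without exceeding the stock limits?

$188

Top feasible selections:
- 2×A + 3×C + 1×E: weight 33, value 188
- 2×A + 1×B + 3×C + 1×D: weight 31, value 180
- 2×A + 1×B + 3×C: weight 24, value 173
- 2×A + 3×C + 1×D: weight 29, value 169
Best: $188.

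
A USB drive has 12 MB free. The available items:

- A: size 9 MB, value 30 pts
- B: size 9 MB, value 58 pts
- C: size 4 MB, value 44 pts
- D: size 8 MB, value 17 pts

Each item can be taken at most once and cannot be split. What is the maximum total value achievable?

Check high-value combinations within 12 MB:
- C+D: size 4+8=12, value 44+17=61
- B: size 9, value 58
- C: size 4, value 44
- A: size 9, value 30
- D: size 8, value 17
Best: 61 pts.

61 pts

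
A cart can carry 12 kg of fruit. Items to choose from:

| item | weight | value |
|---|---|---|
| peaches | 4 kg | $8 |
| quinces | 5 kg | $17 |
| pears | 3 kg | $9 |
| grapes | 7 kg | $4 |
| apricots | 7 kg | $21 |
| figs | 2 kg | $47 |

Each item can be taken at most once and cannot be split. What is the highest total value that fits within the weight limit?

$77

Check high-value combinations within 12 kg:
- pears+apricots+figs: weight 3+7+2=12, value 9+21+47=77
- quinces+pears+figs: weight 5+3+2=10, value 17+9+47=73
- peaches+quinces+figs: weight 4+5+2=11, value 8+17+47=72
- apricots+figs: weight 7+2=9, value 21+47=68
- quinces+figs: weight 5+2=7, value 17+47=64
Best: $77.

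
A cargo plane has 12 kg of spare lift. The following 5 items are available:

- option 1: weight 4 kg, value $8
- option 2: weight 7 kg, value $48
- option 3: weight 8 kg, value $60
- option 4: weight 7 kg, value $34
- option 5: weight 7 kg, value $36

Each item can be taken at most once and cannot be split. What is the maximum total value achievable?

$68

Check high-value combinations within 12 kg:
- option 1+option 3: weight 4+8=12, value 8+60=68
- option 3: weight 8, value 60
- option 1+option 2: weight 4+7=11, value 8+48=56
- option 2: weight 7, value 48
Best: $68.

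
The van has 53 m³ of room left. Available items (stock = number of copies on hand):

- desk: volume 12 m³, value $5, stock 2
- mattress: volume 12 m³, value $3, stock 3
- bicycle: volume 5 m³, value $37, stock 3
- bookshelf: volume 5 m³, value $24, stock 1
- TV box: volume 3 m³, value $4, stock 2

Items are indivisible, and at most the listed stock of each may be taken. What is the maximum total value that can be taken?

$153

Top feasible selections:
- 2×desk + 3×bicycle + 1×bookshelf + 2×TV box: volume 50, value 153
- 1×desk + 1×mattress + 3×bicycle + 1×bookshelf + 2×TV box: volume 50, value 151
- 2×desk + 3×bicycle + 1×bookshelf + 1×TV box: volume 47, value 149
Best: $153.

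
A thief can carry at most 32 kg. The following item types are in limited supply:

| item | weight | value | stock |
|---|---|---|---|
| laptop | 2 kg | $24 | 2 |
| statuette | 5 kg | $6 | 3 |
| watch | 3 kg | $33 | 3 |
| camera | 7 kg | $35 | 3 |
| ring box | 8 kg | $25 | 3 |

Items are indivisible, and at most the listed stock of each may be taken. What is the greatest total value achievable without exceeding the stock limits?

Best selections within weight 32 and stock limits:
- 1×laptop + 3×watch + 3×camera: weight 32, value 228
- 2×laptop + 1×statuette + 3×watch + 2×camera: weight 32, value 223
- 2×laptop + 2×watch + 3×camera: weight 31, value 219
- 2×laptop + 3×watch + 2×camera: weight 27, value 217
Best: $228.

$228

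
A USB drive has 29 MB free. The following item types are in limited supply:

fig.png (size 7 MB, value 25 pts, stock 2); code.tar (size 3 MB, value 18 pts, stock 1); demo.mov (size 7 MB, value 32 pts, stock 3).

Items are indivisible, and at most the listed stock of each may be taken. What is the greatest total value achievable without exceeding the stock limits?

121 pts

Best selections within size 29 and stock limits:
- 1×fig.png + 3×demo.mov: size 28, value 121
- 1×code.tar + 3×demo.mov: size 24, value 114
- 2×fig.png + 2×demo.mov: size 28, value 114
- 1×fig.png + 1×code.tar + 2×demo.mov: size 24, value 107
Best: 121 pts.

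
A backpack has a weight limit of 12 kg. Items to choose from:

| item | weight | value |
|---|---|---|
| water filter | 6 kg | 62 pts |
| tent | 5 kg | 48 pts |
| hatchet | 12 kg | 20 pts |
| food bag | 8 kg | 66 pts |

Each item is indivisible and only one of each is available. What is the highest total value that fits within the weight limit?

110 pts

Check high-value combinations within 12 kg:
- water filter+tent: weight 6+5=11, value 62+48=110
- food bag: weight 8, value 66
- water filter: weight 6, value 62
- tent: weight 5, value 48
- hatchet: weight 12, value 20
Best: 110 pts.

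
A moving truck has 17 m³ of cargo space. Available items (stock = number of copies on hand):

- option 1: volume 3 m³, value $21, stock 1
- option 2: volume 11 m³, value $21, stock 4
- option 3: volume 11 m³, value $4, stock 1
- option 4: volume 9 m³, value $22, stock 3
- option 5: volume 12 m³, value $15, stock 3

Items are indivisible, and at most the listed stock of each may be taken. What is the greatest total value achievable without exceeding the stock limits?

Top feasible selections:
- 1×option 1 + 1×option 4: volume 12, value 43
- 1×option 1 + 1×option 2: volume 14, value 42
- 1×option 1 + 1×option 5: volume 15, value 36
- 1×option 1 + 1×option 3: volume 14, value 25
Best: $43.

$43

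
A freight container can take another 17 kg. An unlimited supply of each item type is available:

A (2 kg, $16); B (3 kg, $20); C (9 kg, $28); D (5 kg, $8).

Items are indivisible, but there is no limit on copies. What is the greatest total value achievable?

Best value-per-unit is A at 16/2; filling with it alone gives 8×16 = 128.
Optimal mix: 7×A + 1×B → weight 17, value 132.

$132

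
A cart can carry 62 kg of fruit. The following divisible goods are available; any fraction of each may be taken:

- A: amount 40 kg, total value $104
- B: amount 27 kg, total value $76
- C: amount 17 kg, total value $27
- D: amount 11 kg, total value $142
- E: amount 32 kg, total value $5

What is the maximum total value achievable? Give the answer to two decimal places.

280.40

Take in order of value per unit:
- D (142/11 per unit): all 11 → value 142, running total 142.00
- B (76/27 per unit): all 27 → value 76, running total 218.00
- A (104/40 per unit): 24 of 40 → value 24×104/40 = 62.4000, running total 280.40
Total 280.40.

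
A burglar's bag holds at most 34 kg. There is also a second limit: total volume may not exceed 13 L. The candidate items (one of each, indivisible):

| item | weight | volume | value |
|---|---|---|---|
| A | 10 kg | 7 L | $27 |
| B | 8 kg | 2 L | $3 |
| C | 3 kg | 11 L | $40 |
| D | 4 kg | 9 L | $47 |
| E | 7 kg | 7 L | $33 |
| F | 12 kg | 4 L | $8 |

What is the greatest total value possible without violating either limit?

Feasible sets respecting both limits:
- D+F: weight 16, volume 13, value 55
- B+D: weight 12, volume 11, value 50
- D: weight 4, volume 9, value 47
- B+E+F: weight 27, volume 13, value 44
Best: $55.

$55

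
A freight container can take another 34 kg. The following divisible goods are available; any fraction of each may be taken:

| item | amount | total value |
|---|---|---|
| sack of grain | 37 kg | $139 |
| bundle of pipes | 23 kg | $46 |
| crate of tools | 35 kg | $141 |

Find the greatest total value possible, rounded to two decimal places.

136.97

Take in order of value per unit:
- crate of tools (141/35 per unit): 34 of 35 → value 34×141/35 = 136.9714, running total 136.97
Total 136.97.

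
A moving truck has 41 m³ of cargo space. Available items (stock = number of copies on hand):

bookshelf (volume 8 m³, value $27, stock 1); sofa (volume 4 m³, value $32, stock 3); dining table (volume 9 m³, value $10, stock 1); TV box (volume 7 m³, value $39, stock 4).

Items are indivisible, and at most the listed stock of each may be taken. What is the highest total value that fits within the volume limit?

$252

Best selections within volume 41 and stock limits:
- 3×sofa + 4×TV box: volume 40, value 252
- 1×bookshelf + 3×sofa + 3×TV box: volume 41, value 240
Best: $252.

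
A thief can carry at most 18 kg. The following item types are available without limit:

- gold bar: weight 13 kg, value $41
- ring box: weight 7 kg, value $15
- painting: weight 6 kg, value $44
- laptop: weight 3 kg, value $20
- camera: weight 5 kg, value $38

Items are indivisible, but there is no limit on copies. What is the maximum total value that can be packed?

Best value-per-unit is camera at 38/5; filling with it alone gives 3×38 = 114.
Optimal mix: 1×laptop + 3×camera → weight 18, value 134.

$134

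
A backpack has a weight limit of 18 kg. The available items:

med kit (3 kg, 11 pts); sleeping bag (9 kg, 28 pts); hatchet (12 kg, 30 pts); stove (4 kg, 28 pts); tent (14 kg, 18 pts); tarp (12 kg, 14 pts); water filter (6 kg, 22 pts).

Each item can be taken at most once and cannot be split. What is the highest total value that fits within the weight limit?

This is a 0/1 knapsack; check combinations near the capacity.
- med kit+sleeping bag+stove: weight 3+9+4=16, value 11+28+28=67
- med kit+stove+water filter: weight 3+4+6=13, value 11+28+22=61
- med kit+sleeping bag+water filter: weight 3+9+6=18, value 11+28+22=61
Best: 67 pts.

67 pts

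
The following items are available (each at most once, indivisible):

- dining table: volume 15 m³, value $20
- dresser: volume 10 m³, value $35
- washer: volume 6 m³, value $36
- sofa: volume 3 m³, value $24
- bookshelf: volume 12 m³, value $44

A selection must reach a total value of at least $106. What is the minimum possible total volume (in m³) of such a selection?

28

Subsets with value ≥ 106, sorted by total volume:
- dresser+washer+bookshelf: volume 28, value 115
- dresser+washer+sofa+bookshelf: volume 31, value 139
- dining table+dresser+washer+sofa: volume 34, value 115
Minimum volume: 28 m³.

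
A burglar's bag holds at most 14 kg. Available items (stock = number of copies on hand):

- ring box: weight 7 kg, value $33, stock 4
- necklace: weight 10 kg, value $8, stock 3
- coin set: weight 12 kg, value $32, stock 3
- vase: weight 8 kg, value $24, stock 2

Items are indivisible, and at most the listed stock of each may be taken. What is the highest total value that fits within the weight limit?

$66

Best selections within weight 14 and stock limits:
- 2×ring box: weight 14, value 66
- 1×ring box: weight 7, value 33
- 1×coin set: weight 12, value 32
- 1×vase: weight 8, value 24
Best: $66.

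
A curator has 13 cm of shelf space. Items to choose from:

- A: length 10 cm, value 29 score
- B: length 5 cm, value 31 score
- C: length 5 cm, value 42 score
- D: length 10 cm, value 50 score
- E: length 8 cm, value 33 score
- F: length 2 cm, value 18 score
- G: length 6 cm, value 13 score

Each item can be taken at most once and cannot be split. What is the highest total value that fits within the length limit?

91 score

Check high-value combinations within 13 cm:
- B+C+F: length 5+5+2=12, value 31+42+18=91
- C+E: length 5+8=13, value 42+33=75
- B+C: length 5+5=10, value 31+42=73
- C+F+G: length 5+2+6=13, value 42+18+13=73
Best: 91 score.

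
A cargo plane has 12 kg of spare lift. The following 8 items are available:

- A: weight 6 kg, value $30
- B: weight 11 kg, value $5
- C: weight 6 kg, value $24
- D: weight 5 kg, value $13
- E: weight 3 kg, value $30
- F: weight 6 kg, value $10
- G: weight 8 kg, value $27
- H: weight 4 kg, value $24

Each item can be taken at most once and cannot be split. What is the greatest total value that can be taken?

Check high-value combinations within 12 kg:
- D+E+H: weight 5+3+4=12, value 13+30+24=67
- A+E: weight 6+3=9, value 30+30=60
- E+G: weight 3+8=11, value 30+27=57
Best: $67.

$67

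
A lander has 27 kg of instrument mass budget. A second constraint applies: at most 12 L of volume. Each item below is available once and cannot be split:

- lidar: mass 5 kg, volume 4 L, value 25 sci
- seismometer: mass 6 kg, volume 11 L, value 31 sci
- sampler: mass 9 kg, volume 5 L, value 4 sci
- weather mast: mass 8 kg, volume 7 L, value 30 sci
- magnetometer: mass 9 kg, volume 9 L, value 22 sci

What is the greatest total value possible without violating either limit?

55 sci

Feasible sets respecting both limits:
- lidar+weather mast: mass 13, volume 11, value 55
- sampler+weather mast: mass 17, volume 12, value 34
- seismometer: mass 6, volume 11, value 31
Best: 55 sci.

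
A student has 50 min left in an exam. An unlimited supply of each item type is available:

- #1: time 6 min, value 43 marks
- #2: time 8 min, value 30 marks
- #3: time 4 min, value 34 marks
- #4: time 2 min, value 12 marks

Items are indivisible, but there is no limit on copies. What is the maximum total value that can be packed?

Best value-per-unit is #3 at 34/4; filling with it alone gives 12×34 = 408.
Optimal mix: 12×#3 + 1×#4 → time 50, value 420.

420 marks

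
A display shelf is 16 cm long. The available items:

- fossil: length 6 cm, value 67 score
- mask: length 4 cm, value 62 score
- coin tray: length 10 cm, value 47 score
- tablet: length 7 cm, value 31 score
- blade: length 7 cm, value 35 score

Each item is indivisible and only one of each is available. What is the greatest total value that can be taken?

Check high-value combinations within 16 cm:
- fossil+mask: length 6+4=10, value 67+62=129
- fossil+coin tray: length 6+10=16, value 67+47=114
- mask+coin tray: length 4+10=14, value 62+47=109
- fossil+blade: length 6+7=13, value 67+35=102
Best: 129 score.

129 score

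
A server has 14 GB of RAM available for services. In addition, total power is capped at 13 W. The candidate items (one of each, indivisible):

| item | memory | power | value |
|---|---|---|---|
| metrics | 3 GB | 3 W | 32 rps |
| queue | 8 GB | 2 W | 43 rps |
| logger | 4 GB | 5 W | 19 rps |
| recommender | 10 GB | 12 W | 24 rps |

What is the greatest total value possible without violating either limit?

Feasible sets respecting both limits:
- metrics+queue: memory 11, power 5, value 75
- queue+logger: memory 12, power 7, value 62
- metrics+logger: memory 7, power 8, value 51
Best: 75 rps.

75 rps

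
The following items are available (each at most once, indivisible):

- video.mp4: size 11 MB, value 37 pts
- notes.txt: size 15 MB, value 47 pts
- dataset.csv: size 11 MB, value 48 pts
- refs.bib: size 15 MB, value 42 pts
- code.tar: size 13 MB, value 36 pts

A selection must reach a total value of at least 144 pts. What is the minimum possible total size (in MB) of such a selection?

Subsets with value ≥ 144, sorted by total size:
- video.mp4+notes.txt+dataset.csv+code.tar: size 50, value 168
- video.mp4+dataset.csv+refs.bib+code.tar: size 50, value 163
Minimum size: 50 MB.

50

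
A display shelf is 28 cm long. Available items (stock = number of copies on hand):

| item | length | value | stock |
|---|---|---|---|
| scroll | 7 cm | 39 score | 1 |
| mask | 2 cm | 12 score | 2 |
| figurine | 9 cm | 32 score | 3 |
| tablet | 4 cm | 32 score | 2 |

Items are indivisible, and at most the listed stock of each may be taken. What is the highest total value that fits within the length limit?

159 score

Top feasible selections:
- 1×scroll + 2×mask + 1×figurine + 2×tablet: length 28, value 159
- 1×scroll + 1×mask + 1×figurine + 2×tablet: length 26, value 147
Best: 159 score.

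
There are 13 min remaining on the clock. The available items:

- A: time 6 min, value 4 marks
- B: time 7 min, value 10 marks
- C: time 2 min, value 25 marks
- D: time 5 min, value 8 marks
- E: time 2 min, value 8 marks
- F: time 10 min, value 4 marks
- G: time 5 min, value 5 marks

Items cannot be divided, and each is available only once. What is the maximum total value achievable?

Check high-value combinations within 13 min:
- B+C+E: time 7+2+2=11, value 10+25+8=43
- C+D+E: time 2+5+2=9, value 25+8+8=41
- C+E+G: time 2+2+5=9, value 25+8+5=38
- C+D+G: time 2+5+5=12, value 25+8+5=38
- A+C+E: time 6+2+2=10, value 4+25+8=37
Best: 43 marks.

43 marks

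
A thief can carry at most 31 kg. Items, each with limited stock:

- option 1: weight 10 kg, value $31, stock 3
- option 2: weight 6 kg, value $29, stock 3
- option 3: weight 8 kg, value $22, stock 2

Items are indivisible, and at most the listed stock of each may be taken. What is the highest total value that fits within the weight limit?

Top feasible selections:
- 1×option 1 + 3×option 2: weight 28, value 118
- 1×option 1 + 2×option 2 + 1×option 3: weight 30, value 111
- 3×option 2 + 1×option 3: weight 26, value 109
Best: $118.

$118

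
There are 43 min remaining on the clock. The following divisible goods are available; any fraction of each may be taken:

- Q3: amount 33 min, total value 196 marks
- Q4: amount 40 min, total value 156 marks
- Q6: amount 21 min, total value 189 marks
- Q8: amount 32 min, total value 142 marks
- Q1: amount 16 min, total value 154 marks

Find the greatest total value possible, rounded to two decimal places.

Take in order of value per unit:
- Q1 (154/16 per unit): all 16 → value 154, running total 154.00
- Q6 (189/21 per unit): all 21 → value 189, running total 343.00
- Q3 (196/33 per unit): 6 of 33 → value 6×196/33 = 35.6364, running total 378.64
Total 378.64.

378.64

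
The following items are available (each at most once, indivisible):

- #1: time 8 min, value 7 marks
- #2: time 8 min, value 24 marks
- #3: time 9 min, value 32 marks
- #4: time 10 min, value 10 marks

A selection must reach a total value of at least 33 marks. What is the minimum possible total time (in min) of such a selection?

Subsets with value ≥ 33, sorted by total time:
- #2+#3: time 17, value 56
- #1+#3: time 17, value 39
- #2+#4: time 18, value 34
Minimum time: 17 min.

17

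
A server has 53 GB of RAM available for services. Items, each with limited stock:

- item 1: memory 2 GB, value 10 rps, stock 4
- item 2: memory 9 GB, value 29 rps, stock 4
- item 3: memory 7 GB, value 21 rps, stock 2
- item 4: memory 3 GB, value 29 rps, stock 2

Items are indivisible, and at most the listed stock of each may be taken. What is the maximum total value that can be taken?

Top feasible selections:
- 3×item 1 + 3×item 2 + 2×item 3 + 2×item 4: memory 53, value 217
- 2×item 1 + 4×item 2 + 1×item 3 + 2×item 4: memory 53, value 215
- 4×item 1 + 4×item 2 + 2×item 4: memory 50, value 214
- 2×item 1 + 3×item 2 + 2×item 3 + 2×item 4: memory 51, value 207
Best: 217 rps.

217 rps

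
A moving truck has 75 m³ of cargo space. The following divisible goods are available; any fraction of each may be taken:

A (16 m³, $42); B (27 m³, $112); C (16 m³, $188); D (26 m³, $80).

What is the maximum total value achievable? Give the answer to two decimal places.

395.75

Take in order of value per unit:
- C (188/16 per unit): all 16 → value 188, running total 188.00
- B (112/27 per unit): all 27 → value 112, running total 300.00
- D (80/26 per unit): all 26 → value 80, running total 380.00
- A (42/16 per unit): 6 of 16 → value 6×42/16 = 15.7500, running total 395.75
Total 395.75.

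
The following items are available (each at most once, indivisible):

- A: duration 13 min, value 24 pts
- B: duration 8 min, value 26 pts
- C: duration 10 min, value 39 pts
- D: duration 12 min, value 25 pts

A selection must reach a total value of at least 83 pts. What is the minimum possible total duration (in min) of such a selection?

Subsets with value ≥ 83, sorted by total duration:
- B+C+D: duration 30, value 90
- A+B+C: duration 31, value 89
- A+C+D: duration 35, value 88
- A+B+C+D: duration 43, value 114
Minimum duration: 30 min.

30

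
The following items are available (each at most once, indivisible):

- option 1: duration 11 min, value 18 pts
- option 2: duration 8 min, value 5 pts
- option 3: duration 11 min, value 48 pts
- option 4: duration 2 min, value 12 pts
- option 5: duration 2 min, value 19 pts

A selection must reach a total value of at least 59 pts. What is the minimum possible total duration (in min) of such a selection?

13

Subsets with value ≥ 59, sorted by total duration:
- option 3+option 5: duration 13, value 67
- option 3+option 4: duration 13, value 60
- option 3+option 4+option 5: duration 15, value 79
Minimum duration: 13 min.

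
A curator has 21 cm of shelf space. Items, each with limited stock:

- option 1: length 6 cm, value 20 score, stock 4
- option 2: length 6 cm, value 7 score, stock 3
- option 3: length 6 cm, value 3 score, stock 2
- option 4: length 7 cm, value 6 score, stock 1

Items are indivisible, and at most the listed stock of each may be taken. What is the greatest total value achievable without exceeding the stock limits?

60 score

Best selections within length 21 and stock limits:
- 3×option 1: length 18, value 60
- 2×option 1 + 1×option 2: length 18, value 47
- 2×option 1 + 1×option 4: length 19, value 46
- 2×option 1 + 1×option 3: length 18, value 43
Best: 60 score.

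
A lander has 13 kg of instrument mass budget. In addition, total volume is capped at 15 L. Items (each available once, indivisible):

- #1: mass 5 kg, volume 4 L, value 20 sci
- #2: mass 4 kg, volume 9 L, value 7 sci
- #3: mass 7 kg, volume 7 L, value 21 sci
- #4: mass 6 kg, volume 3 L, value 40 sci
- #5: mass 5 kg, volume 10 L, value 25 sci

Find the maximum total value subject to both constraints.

Feasible sets respecting both limits:
- #4+#5: mass 11, volume 13, value 65
- #3+#4: mass 13, volume 10, value 61
- #1+#4: mass 11, volume 7, value 60
Best: 65 sci.

65 sci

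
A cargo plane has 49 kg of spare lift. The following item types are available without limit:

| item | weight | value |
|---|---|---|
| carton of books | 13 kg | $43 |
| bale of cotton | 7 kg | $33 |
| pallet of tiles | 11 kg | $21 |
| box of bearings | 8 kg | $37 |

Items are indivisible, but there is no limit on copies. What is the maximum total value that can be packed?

$231

Best value-per-unit is bale of cotton at 33/7, and filling with it alone uses weight 7×7=49. No mix of the others beats 7×33 = 231.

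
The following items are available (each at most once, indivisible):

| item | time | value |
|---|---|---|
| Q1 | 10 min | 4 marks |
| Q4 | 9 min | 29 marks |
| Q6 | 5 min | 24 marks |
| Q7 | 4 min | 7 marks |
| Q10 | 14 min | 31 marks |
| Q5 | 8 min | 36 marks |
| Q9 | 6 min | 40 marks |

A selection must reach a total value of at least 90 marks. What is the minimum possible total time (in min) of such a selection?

19

Subsets with value ≥ 90, sorted by total time:
- Q6+Q5+Q9: time 19, value 100
- Q4+Q6+Q9: time 20, value 93
Minimum time: 19 min.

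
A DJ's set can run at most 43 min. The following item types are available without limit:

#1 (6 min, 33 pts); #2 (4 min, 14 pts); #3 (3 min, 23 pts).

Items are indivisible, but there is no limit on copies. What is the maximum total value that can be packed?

322 pts

Best value-per-unit is #3 at 23/3, and filling with it alone uses duration 14×3=42. No mix of the others beats 14×23 = 322.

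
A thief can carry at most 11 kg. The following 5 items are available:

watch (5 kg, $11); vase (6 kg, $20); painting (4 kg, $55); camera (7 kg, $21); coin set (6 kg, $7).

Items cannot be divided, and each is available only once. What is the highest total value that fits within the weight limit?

$76

Check high-value combinations within 11 kg:
- painting+camera: weight 4+7=11, value 55+21=76
- vase+painting: weight 6+4=10, value 20+55=75
- watch+painting: weight 5+4=9, value 11+55=66
Best: $76.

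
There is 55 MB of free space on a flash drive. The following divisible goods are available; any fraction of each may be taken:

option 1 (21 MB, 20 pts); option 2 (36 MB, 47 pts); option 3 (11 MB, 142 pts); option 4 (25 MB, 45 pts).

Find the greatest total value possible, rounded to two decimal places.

Take in order of value per unit:
- option 3 (142/11 per unit): all 11 → value 142, running total 142.00
- option 4 (45/25 per unit): all 25 → value 45, running total 187.00
- option 2 (47/36 per unit): 19 of 36 → value 19×47/36 = 24.8056, running total 211.81
Total 211.81.

211.81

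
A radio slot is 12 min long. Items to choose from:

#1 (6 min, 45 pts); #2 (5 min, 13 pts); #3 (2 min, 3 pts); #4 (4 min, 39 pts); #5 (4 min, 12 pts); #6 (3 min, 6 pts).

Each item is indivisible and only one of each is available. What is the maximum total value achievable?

87 pts

Check high-value combinations within 12 min:
- #1+#3+#4: duration 6+2+4=12, value 45+3+39=87
- #1+#4: duration 6+4=10, value 45+39=84
- #1+#3+#5: duration 6+2+4=12, value 45+3+12=60
- #1+#2: duration 6+5=11, value 45+13=58
- #2+#4+#6: duration 5+4+3=12, value 13+39+6=58
Best: 87 pts.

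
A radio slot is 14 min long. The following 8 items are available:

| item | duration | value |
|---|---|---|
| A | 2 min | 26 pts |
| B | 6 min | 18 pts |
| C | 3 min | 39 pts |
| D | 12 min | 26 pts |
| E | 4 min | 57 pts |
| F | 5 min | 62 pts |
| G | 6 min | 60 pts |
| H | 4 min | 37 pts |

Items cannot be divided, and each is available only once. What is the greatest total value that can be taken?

184 pts

Check high-value combinations within 14 min:
- A+C+E+F: duration 2+3+4+5=14, value 26+39+57+62=184
- A+C+F+H: duration 2+3+5+4=14, value 26+39+62+37=164
- C+F+G: duration 3+5+6=14, value 39+62+60=161
- A+C+E+H: duration 2+3+4+4=13, value 26+39+57+37=159
- C+E+F: duration 3+4+5=12, value 39+57+62=158
Best: 184 pts.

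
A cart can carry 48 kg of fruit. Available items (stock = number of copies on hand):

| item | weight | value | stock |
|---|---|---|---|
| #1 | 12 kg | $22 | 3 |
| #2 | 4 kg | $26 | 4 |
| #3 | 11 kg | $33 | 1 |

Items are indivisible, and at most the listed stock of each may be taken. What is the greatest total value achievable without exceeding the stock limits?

Best selections within weight 48 and stock limits:
- 1×#1 + 4×#2 + 1×#3: weight 39, value 159
- 2×#1 + 3×#2 + 1×#3: weight 47, value 155
- 2×#1 + 4×#2: weight 40, value 148
- 3×#1 + 3×#2: weight 48, value 144
Best: $159.

$159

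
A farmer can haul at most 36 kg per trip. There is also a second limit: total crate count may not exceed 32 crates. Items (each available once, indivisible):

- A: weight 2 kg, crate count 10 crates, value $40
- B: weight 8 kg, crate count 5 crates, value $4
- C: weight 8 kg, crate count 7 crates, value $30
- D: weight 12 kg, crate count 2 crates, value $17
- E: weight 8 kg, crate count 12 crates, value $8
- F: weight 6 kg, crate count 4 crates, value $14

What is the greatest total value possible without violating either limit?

$105

Feasible sets respecting both limits:
- A+B+C+D+F: weight 36, crate count 28, value 105
- A+C+D+F: weight 28, crate count 23, value 101
- A+C+D+E: weight 30, crate count 31, value 95
- A+B+C+D: weight 30, crate count 24, value 91
Best: $105.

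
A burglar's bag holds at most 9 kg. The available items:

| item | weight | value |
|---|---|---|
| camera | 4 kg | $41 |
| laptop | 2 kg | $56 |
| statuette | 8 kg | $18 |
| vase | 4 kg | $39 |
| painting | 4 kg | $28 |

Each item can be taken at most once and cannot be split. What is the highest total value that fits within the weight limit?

Check high-value combinations within 9 kg:
- camera+laptop: weight 4+2=6, value 41+56=97
- laptop+vase: weight 2+4=6, value 56+39=95
- laptop+painting: weight 2+4=6, value 56+28=84
- camera+vase: weight 4+4=8, value 41+39=80
- camera+painting: weight 4+4=8, value 41+28=69
Best: $97.

$97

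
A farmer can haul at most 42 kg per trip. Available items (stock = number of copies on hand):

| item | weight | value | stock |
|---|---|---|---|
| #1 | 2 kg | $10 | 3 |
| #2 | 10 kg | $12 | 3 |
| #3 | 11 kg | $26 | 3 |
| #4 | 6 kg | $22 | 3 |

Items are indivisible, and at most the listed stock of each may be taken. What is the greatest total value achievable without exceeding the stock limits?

$128

Best selections within weight 42 and stock limits:
- 1×#1 + 2×#3 + 3×#4: weight 42, value 128
- 3×#1 + 2×#3 + 2×#4: weight 40, value 126
Best: $128.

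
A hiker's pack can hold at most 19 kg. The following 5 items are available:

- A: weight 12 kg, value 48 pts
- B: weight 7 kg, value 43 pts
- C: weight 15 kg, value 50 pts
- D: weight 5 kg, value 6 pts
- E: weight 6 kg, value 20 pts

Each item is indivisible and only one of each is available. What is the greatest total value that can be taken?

Check high-value combinations within 19 kg:
- A+B: weight 12+7=19, value 48+43=91
- B+D+E: weight 7+5+6=18, value 43+6+20=69
- A+E: weight 12+6=18, value 48+20=68
- B+E: weight 7+6=13, value 43+20=63
- A+D: weight 12+5=17, value 48+6=54
Best: 91 pts.

91 pts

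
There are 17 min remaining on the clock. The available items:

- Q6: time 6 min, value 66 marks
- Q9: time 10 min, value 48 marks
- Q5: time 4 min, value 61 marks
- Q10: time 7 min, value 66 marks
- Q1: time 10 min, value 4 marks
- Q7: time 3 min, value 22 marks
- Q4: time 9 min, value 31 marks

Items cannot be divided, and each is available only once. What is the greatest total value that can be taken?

193 marks

Check high-value combinations within 17 min:
- Q6+Q5+Q10: time 6+4+7=17, value 66+61+66=193
- Q6+Q10+Q7: time 6+7+3=16, value 66+66+22=154
- Q6+Q5+Q7: time 6+4+3=13, value 66+61+22=149
- Q5+Q10+Q7: time 4+7+3=14, value 61+66+22=149
- Q6+Q10: time 6+7=13, value 66+66=132
Best: 193 marks.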